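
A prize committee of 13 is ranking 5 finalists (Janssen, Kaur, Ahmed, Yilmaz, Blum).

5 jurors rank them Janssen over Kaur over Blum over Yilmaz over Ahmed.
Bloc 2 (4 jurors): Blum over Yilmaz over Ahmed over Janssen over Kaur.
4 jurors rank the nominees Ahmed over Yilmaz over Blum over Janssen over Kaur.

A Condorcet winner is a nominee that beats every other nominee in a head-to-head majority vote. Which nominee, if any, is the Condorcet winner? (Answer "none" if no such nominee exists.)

Head-to-head results (13 jurors):
Janssen vs Kaur: Janssen preferred on 5+4+4 = 13 ballots; Janssen wins 13–0.
Janssen vs Ahmed: 5 to 8, Ahmed.
Janssen vs Yilmaz: 5 for Janssen, 8 for Yilmaz — Yilmaz by 8–5.
Janssen–Blum: Blum 8–5.
Kaur–Ahmed: Ahmed 8–5.
Kaur vs Yilmaz: Kaur preferred on 5 ballots; Yilmaz wins 8–5.
Kaur vs Blum: 5 for Kaur, 8 for Blum — Blum by 8–5.
Ahmed vs Yilmaz: 4 for Ahmed, 9 for Yilmaz — Yilmaz by 9–4.
Ahmed vs Blum: 4 to 9, Blum.
Yilmaz vs Blum: Blum, 9–4.
Blum defeats every rival head-to-head and is the Condorcet winner.

Blum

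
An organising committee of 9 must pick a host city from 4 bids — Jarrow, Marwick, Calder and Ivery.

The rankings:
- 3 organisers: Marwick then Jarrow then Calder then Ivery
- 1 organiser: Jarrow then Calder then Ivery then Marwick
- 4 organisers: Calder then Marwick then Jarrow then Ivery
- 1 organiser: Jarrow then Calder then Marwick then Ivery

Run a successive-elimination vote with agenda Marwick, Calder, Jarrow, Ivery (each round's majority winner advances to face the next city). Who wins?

Round 1: Marwick vs Calder — 3–6, Calder advances.
Round 2: Calder vs Jarrow — 4–5, Jarrow advances.
Round 3: Jarrow vs Ivery — 9–0, Jarrow advances.
Jarrow survives the agenda.

Jarrow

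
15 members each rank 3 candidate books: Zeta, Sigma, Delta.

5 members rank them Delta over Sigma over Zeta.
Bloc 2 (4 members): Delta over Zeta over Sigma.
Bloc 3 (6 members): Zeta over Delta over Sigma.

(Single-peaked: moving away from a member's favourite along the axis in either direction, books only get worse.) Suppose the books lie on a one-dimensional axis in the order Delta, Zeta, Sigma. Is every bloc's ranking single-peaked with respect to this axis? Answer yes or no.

Axis positions: Delta=1, Zeta=2, Sigma=3.
Bloc 1: ranking walks positions 1-3-2; Sigma is ranked above Zeta even though Zeta lies between Sigma and the peak Delta on the axis — preferences dip and rise again. Not single-peaked.
Bloc 2 (peak Delta at position 1): ranking walks positions 1-2-3, expanding outward from the peak — single-peaked.
Bloc 3 (peak Zeta at position 2): ranking walks positions 2-1-3, expanding outward from the peak — single-peaked.
Bloc 1 violates single-peakedness, so the profile is not single-peaked on this axis.

no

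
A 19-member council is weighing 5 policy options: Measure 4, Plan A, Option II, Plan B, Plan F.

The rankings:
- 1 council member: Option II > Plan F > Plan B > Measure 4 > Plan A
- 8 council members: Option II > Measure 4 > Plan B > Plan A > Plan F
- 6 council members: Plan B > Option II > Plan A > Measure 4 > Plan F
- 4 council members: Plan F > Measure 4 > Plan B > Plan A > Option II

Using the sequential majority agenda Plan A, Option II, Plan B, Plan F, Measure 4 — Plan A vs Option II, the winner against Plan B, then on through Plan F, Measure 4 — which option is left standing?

Round 1: Plan A vs Option II — 4–15, Option II advances.
Round 2: Option II vs Plan B — 9–10, Plan B advances.
Round 3: Plan B vs Plan F — 14–5, Plan B advances.
Round 4: Plan B vs Measure 4 — 7–12, Measure 4 advances.
The agenda winner is Measure 4.

Measure 4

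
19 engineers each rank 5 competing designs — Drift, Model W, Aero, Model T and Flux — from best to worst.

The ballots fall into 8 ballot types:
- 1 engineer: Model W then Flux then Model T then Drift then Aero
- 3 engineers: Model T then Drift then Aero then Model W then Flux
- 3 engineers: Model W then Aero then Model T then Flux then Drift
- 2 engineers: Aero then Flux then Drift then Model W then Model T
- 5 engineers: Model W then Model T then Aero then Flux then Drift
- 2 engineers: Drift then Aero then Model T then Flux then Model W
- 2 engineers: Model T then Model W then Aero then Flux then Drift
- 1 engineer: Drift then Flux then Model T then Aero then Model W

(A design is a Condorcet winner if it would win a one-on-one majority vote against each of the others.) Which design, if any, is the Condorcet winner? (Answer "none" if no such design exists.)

Model W

Pairwise majorities:
Drift vs Model W: Drift preferred on 3+2+2+1 = 8 ballots; Model W wins 11–8.
Drift vs Aero: 7 to 12, Aero.
Drift vs Model T: Drift preferred on 2+2+1 = 5 ballots; Model T wins 14–5.
Drift vs Flux: 6 to 13, Flux.
Model W vs Aero: 1+3+5+2 = 11 for Model W, 8 for Aero — Model W by 11–8.
Model W vs Model T: Model W preferred on 1+3+2+5 = 11 ballots; Model W wins 11–8.
Model W vs Flux: 1+3+3+5+2 = 14 for Model W, 5 for Flux — Model W by 14–5.
Aero vs Model T: Aero is ranked higher on 3+2+2 = 7 ballots, Model T on 12. Model T wins 12–7.
Aero vs Flux: Aero is ranked higher on 3+3+2+5+2+2 = 17 ballots, Flux on 2. Aero wins 17–2.
Model T vs Flux: 15 to 4, Model T.
Model W defeats every rival head-to-head and is the Condorcet winner.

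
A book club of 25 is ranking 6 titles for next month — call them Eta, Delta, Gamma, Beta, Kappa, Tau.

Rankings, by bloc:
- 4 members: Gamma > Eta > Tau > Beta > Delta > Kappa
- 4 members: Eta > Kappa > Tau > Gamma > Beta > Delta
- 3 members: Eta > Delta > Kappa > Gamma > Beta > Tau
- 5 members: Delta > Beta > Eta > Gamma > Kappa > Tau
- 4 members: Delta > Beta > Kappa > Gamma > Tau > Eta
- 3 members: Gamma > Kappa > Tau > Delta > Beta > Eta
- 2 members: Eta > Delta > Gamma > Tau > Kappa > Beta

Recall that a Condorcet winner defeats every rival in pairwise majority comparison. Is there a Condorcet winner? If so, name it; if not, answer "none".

Eta

Pairwise majorities:
Eta vs Delta: 13 to 12, Eta.
Eta vs Gamma: 14 to 11, Eta.
Eta vs Beta: 4+4+3+2 = 13 for Eta, 12 for Beta — Eta by 13–12.
Eta vs Kappa: Eta is ranked higher on 4+4+3+5+2 = 18 ballots, Kappa on 7. Eta wins 18–7.
Eta vs Tau: Eta is ranked higher on 4+4+3+5+2 = 18 ballots, Tau on 7. Eta wins 18–7.
Delta vs Gamma: Delta preferred on 3+5+4+2 = 14 ballots; Delta wins 14–11.
Delta vs Beta: Delta is ranked higher on 3+5+4+3+2 = 17 ballots, Beta on 8. Delta wins 17–8.
Delta vs Kappa: 18 to 7, Delta.
Delta vs Tau: 3+5+4+2 = 14 for Delta, 11 for Tau — Delta by 14–11.
Gamma vs Beta: Gamma preferred on 4+4+3+3+2 = 16 ballots; Gamma wins 16–9.
Gamma vs Kappa: 4+5+3+2 = 14 for Gamma, 11 for Kappa — Gamma by 14–11.
Gamma vs Tau: Gamma is ranked higher on 4+3+5+4+3+2 = 21 ballots, Tau on 4. Gamma wins 21–4.
Beta vs Kappa: Beta is ranked higher on 4+5+4 = 13 ballots, Kappa on 12. Beta wins 13–12.
Beta vs Tau: Beta is ranked higher on 3+5+4 = 12 ballots, Tau on 13. Tau wins 13–12.
Kappa vs Tau: Kappa preferred on 4+3+5+4+3 = 19 ballots; Kappa wins 19–6.
Eta defeats every rival head-to-head and is the Condorcet winner.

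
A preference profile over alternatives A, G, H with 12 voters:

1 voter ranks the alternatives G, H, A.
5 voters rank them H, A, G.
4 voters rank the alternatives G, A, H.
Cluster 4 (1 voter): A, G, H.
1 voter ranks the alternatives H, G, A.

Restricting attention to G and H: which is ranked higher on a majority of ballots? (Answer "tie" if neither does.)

Ballots ranking G above H: 1 + 4 + 1 = 6.
Ballots ranking H above G: 12 − 6 = 6.
6–6: the pair ties.

tie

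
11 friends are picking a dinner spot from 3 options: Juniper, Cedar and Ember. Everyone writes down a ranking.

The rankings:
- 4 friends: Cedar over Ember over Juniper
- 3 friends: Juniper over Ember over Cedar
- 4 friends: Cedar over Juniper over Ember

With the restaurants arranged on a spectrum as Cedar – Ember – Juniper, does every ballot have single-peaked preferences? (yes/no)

Axis positions: Cedar=1, Ember=2, Juniper=3.
Bloc 1 (peak Cedar at position 1): ranking walks positions 1-2-3, expanding outward from the peak — single-peaked.
Bloc 2 (peak Juniper at position 3): ranking walks positions 3-2-1, expanding outward from the peak — single-peaked.
Bloc 3: ranking walks positions 1-3-2; Juniper is ranked above Ember even though Ember lies between Juniper and the peak Cedar on the axis — preferences dip and rise again. Not single-peaked.
Bloc 3 violates single-peakedness, so the profile is not single-peaked on this axis.

no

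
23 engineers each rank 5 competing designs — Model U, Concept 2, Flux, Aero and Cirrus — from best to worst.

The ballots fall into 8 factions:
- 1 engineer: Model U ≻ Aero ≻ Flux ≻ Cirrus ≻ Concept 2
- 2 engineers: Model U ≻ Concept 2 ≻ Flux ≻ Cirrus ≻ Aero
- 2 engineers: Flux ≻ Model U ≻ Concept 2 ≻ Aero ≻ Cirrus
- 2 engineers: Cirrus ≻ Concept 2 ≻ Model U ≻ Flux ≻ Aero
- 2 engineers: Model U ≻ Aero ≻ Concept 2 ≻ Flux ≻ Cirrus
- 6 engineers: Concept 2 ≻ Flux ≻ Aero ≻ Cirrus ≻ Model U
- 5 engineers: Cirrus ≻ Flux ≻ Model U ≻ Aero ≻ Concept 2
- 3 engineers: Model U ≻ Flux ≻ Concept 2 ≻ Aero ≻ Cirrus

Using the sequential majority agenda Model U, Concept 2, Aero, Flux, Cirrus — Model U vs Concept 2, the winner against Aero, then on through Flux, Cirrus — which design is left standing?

Round 1: Model U vs Concept 2 — 15–8, Model U advances.
Round 2: Model U vs Aero — 17–6, Model U advances.
Round 3: Model U vs Flux — 10–13, Flux advances.
Round 4: Flux vs Cirrus — 16–7, Flux advances.
Flux survives the agenda.

Flux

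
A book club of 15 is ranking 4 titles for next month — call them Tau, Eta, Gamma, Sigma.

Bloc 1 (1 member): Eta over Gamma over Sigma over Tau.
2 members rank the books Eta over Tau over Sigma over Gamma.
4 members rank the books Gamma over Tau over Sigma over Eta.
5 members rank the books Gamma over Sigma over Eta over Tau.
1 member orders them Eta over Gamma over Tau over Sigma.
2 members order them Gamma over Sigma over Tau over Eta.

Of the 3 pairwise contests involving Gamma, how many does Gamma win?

Gamma against each rival (15 members):
Gamma vs Tau: 1+4+5+1+2 = 13 for Gamma, 2 for Tau — Gamma by 13–2.
Gamma vs Eta: Gamma, 11–4.
Gamma vs Sigma: Gamma is ranked higher on 1+4+5+1+2 = 13 ballots, Sigma on 2. Gamma wins 13–2.
Gamma beats Tau, Eta, Sigma — 3 pairwise wins.

3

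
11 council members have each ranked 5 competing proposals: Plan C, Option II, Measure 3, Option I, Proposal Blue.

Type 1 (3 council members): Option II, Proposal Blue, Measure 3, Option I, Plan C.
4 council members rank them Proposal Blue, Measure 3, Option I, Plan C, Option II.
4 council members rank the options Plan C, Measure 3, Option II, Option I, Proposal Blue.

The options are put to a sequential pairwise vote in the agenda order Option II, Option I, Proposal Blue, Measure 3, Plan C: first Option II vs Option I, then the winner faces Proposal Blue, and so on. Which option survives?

Measure 3

Round 1: Option II vs Option I — 7–4, Option II advances.
Round 2: Option II vs Proposal Blue — 7–4, Option II advances.
Round 3: Option II vs Measure 3 — 3–8, Measure 3 advances.
Round 4: Measure 3 vs Plan C — 7–4, Measure 3 advances.
The agenda winner is Measure 3.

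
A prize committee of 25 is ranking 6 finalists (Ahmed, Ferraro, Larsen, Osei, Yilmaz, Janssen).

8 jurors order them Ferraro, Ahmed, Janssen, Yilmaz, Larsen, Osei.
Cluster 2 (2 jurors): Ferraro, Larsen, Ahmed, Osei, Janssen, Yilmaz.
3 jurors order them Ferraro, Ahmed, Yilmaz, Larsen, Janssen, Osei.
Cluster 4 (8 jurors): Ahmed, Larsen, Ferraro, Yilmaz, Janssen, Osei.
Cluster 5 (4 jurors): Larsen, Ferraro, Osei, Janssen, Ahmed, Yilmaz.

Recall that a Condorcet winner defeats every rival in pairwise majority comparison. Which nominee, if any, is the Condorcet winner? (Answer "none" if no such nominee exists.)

Ferraro

Head-to-head results (25 jurors):
Ahmed vs Ferraro: Ferraro wins 17–8.
Ahmed vs Larsen: 19 to 6, Ahmed.
Ahmed vs Osei: Ahmed wins 21–4.
Ahmed vs Yilmaz: 8+2+3+8+4 = 25 for Ahmed, 0 for Yilmaz — Ahmed by 25–0.
Ahmed vs Janssen: Ahmed is ranked higher on 8+2+3+8 = 21 ballots, Janssen on 4. Ahmed wins 21–4.
Ferraro vs Larsen: 13 to 12, Ferraro.
Ferraro vs Osei: Ferraro, 25–0.
Ferraro vs Yilmaz: Ferraro wins 25–0.
Ferraro vs Janssen: 25 to 0, Ferraro.
Larsen–Osei: Larsen 25–0.
Larsen vs Yilmaz: Larsen wins 14–11.
Larsen vs Janssen: 2+3+8+4 = 17 for Larsen, 8 for Janssen — Larsen by 17–8.
Osei vs Yilmaz: Yilmaz, 19–6.
Osei vs Janssen: 6 to 19, Janssen.
Yilmaz vs Janssen: 11 to 14, Janssen.
Ferraro beats each of Ahmed, Larsen, Osei, Yilmaz, Janssen — Ferraro is the Condorcet winner.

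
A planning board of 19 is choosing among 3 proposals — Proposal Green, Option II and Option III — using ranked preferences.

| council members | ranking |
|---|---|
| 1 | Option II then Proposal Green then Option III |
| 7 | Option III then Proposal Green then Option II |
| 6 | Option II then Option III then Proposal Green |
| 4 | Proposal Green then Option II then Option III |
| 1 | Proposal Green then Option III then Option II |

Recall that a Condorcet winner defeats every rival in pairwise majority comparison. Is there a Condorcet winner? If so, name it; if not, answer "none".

Head-to-head results (19 council members):
Proposal Green–Option II: Proposal Green 12–7.
Proposal Green–Option III: Option III 13–6.
Option II vs Option III: Option II wins 11–8.
No option is unbeaten: Proposal Green loses to Option III; Option II loses to Proposal Green; Option III loses to Option II. In particular Proposal Green > Option II > Option III > Proposal Green is a majority cycle — no Condorcet winner exists.

none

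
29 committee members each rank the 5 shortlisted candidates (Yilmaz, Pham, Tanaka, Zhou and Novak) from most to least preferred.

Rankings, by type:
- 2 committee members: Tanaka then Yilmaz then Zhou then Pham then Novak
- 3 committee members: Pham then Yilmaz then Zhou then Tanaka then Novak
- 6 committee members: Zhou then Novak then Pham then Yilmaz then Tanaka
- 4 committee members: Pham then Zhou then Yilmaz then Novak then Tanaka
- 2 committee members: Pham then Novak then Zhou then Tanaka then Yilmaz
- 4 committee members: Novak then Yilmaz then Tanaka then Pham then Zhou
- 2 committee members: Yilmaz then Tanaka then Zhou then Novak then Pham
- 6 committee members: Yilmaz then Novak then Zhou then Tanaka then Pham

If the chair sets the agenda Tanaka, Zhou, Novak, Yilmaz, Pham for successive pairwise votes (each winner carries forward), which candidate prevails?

Round 1: Tanaka vs Zhou — 8–21, Zhou advances.
Round 2: Zhou vs Novak — 17–12, Zhou advances.
Round 3: Zhou vs Yilmaz — 12–17, Yilmaz advances.
Round 4: Yilmaz vs Pham — 14–15, Pham advances.
Pham survives the agenda.

Pham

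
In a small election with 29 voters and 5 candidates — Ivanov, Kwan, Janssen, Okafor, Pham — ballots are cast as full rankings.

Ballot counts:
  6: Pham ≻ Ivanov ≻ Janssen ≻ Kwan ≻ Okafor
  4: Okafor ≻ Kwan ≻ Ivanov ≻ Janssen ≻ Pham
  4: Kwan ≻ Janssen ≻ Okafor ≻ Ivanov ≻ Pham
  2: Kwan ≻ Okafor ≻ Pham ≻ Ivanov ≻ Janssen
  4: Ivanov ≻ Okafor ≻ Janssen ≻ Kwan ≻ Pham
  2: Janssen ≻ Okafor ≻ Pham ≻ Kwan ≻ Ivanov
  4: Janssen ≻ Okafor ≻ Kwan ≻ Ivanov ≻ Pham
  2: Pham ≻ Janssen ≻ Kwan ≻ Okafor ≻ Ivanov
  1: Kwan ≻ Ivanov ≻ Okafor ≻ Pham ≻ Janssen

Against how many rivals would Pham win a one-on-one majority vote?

0

Pham against each rival (29 voters):
Pham vs Ivanov: 12 to 17, Ivanov.
Pham vs Kwan: Kwan wins 19–10.
Pham vs Janssen: Pham preferred on 6+2+2+1 = 11 ballots; Janssen wins 18–11.
Pham vs Okafor: 6+2 = 8 for Pham, 21 for Okafor — Okafor by 21–8.
Pham beats no one; loses to Ivanov, Kwan, Janssen, Okafor — 0 pairwise wins.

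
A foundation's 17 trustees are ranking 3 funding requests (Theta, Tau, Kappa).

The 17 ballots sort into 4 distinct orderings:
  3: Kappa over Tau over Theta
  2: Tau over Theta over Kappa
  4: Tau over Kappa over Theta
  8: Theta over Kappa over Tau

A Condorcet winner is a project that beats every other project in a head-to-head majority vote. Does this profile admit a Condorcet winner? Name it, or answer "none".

Pairwise majorities:
Theta vs Tau: Tau wins 9–8.
Theta vs Kappa: Theta, 10–7.
Tau–Kappa: Kappa 11–6.
No project is unbeaten: Theta loses to Tau; Tau loses to Kappa; Kappa loses to Theta. In particular Theta > Kappa > Tau > Theta is a majority cycle — no Condorcet winner exists.

none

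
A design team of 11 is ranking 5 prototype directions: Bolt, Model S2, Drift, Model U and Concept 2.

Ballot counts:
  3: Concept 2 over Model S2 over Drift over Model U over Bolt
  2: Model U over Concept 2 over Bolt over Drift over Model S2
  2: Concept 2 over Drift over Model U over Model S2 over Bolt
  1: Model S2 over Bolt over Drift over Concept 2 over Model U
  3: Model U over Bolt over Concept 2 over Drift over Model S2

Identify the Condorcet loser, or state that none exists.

none

Head-to-head results (11 engineers):
Bolt vs Model S2: Bolt preferred on 2+3 = 5 ballots; Model S2 wins 6–5.
Bolt vs Drift: Bolt preferred on 2+1+3 = 6 ballots; Bolt wins 6–5.
Bolt vs Model U: Bolt is ranked higher on 1 ballot, Model U on 10. Model U wins 10–1.
Bolt–Concept 2: Concept 2 7–4.
Model S2 vs Drift: Model S2 is ranked higher on 3+1 = 4 ballots, Drift on 7. Drift wins 7–4.
Model S2 vs Model U: Model U wins 7–4.
Model S2 vs Concept 2: Model S2 is ranked higher on 1 ballot, Concept 2 on 10. Concept 2 wins 10–1.
Drift–Model U: Drift 6–5.
Drift vs Concept 2: Drift is ranked higher on 1 ballot, Concept 2 on 10. Concept 2 wins 10–1.
Model U vs Concept 2: 2+3 = 5 for Model U, 6 for Concept 2 — Concept 2 by 6–5.
Each design has at least one pairwise win (Bolt beats Drift; Model S2 beats Bolt; Drift beats Model S2; Model U beats Bolt; Concept 2 beats Bolt) — no Condorcet loser.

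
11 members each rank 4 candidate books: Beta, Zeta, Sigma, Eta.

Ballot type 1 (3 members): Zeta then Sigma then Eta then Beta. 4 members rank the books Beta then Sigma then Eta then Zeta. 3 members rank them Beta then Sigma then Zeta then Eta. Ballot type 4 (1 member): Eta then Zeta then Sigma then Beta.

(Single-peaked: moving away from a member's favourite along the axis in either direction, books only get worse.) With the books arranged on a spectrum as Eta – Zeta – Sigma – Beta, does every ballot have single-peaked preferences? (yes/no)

no

Axis positions: Eta=1, Zeta=2, Sigma=3, Beta=4.
Ballot type 1 (peak Zeta at position 2): ranking walks positions 2-3-1-4, expanding outward from the peak — single-peaked.
Ballot type 2: ranking walks positions 4-3-1-2; Eta is ranked above Zeta even though Zeta lies between Eta and the peak Beta on the axis — preferences dip and rise again. Not single-peaked.
Ballot type 3 (peak Beta at position 4): ranking walks positions 4-3-2-1, expanding outward from the peak — single-peaked.
Ballot type 4 (peak Eta at position 1): ranking walks positions 1-2-3-4, expanding outward from the peak — single-peaked.
Ballot type 2 violates single-peakedness, so the profile is not single-peaked on this axis.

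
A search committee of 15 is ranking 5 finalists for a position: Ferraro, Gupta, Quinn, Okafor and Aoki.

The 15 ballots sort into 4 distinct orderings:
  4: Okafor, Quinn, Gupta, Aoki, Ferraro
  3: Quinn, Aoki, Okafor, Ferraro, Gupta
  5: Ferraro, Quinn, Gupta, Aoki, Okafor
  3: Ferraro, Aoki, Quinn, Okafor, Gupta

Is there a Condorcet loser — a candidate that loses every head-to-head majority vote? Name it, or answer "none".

Pairwise majorities:
Ferraro vs Gupta: Ferraro, 11–4.
Ferraro vs Quinn: Ferraro is ranked higher on 5+3 = 8 ballots, Quinn on 7. Ferraro wins 8–7.
Ferraro vs Okafor: 5+3 = 8 for Ferraro, 7 for Okafor — Ferraro by 8–7.
Ferraro vs Aoki: Ferraro preferred on 5+3 = 8 ballots; Ferraro wins 8–7.
Gupta vs Quinn: Gupta preferred on 0 ballots; Quinn wins 15–0.
Gupta vs Okafor: Okafor wins 10–5.
Gupta vs Aoki: Gupta wins 9–6.
Quinn–Okafor: Quinn 11–4.
Quinn vs Aoki: 12 to 3, Quinn.
Okafor vs Aoki: Okafor preferred on 4 ballots; Aoki wins 11–4.
Each candidate has at least one pairwise win (Ferraro beats Gupta; Gupta beats Aoki; Quinn beats Gupta; Okafor beats Gupta; Aoki beats Okafor) — no Condorcet loser.

none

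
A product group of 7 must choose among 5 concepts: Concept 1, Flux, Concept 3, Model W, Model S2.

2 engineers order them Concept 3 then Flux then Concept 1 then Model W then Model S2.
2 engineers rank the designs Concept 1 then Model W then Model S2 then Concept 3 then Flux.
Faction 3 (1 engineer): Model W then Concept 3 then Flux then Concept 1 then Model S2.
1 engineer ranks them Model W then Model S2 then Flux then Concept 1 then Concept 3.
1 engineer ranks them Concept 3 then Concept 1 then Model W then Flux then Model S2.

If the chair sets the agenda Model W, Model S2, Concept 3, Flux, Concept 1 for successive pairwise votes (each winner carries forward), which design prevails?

Concept 1

Round 1: Model W vs Model S2 — 7–0, Model W advances.
Round 2: Model W vs Concept 3 — 4–3, Model W advances.
Round 3: Model W vs Flux — 5–2, Model W advances.
Round 4: Model W vs Concept 1 — 2–5, Concept 1 advances.
Concept 1 survives the agenda.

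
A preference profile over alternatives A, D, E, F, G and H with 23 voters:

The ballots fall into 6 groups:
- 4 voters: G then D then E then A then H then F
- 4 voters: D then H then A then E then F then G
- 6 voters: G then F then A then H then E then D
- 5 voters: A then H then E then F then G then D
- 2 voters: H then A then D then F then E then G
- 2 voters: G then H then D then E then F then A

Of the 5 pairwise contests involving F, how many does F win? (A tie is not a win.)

0

F against each rival (23 voters):
F vs A: F preferred on 6+2 = 8 ballots; A wins 15–8.
F–D: D 12–11.
F vs E: 8 to 15, E.
F vs G: F preferred on 4+5+2 = 11 ballots; G wins 12–11.
F vs H: 6 for F, 17 for H — H by 17–6.
F beats no one; loses to A, D, E, G, H — 0 pairwise wins.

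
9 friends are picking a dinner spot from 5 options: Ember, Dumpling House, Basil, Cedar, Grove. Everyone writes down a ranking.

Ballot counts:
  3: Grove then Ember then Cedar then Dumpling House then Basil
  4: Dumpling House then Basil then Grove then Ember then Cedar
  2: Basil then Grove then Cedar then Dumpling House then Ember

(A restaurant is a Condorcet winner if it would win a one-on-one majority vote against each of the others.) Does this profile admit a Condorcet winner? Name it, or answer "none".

Head-to-head results (9 friends):
Ember vs Dumpling House: Ember is ranked higher on 3 ballots, Dumpling House on 6. Dumpling House wins 6–3.
Ember vs Basil: 3 for Ember, 6 for Basil — Basil by 6–3.
Ember vs Cedar: Ember is ranked higher on 3+4 = 7 ballots, Cedar on 2. Ember wins 7–2.
Ember vs Grove: Ember is ranked higher on 0 ballots, Grove on 9. Grove wins 9–0.
Dumpling House vs Basil: 7 to 2, Dumpling House.
Dumpling House vs Cedar: Dumpling House is ranked higher on 4 ballots, Cedar on 5. Cedar wins 5–4.
Dumpling House vs Grove: 4 for Dumpling House, 5 for Grove — Grove by 5–4.
Basil vs Cedar: 4+2 = 6 for Basil, 3 for Cedar — Basil by 6–3.
Basil vs Grove: Basil is ranked higher on 4+2 = 6 ballots, Grove on 3. Basil wins 6–3.
Cedar vs Grove: Cedar preferred on 0 ballots; Grove wins 9–0.
Every restaurant loses at least once (Ember loses to Dumpling House; Dumpling House loses to Cedar; Basil loses to Dumpling House; Cedar loses to Ember; Grove loses to Basil). The majority relation contains the cycle Ember beats Cedar beats Dumpling House beats Ember, so there is no Condorcet winner.

none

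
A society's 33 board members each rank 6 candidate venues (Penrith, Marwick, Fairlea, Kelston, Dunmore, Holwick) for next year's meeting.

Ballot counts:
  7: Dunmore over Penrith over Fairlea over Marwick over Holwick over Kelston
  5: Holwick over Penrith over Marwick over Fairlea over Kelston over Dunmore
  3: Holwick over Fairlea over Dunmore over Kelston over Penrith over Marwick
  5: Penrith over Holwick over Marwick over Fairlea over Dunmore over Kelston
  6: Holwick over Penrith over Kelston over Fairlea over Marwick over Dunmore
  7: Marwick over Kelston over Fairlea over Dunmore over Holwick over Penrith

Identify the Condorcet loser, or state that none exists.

none

Head-to-head results (33 organisers):
Penrith vs Marwick: 7+5+3+5+6 = 26 for Penrith, 7 for Marwick — Penrith by 26–7.
Penrith vs Fairlea: Penrith, 23–10.
Penrith vs Kelston: Penrith, 23–10.
Penrith vs Dunmore: Penrith preferred on 5+5+6 = 16 ballots; Dunmore wins 17–16.
Penrith vs Holwick: Holwick wins 21–12.
Marwick vs Fairlea: 17 to 16, Marwick.
Marwick vs Kelston: 24 to 9, Marwick.
Marwick vs Dunmore: Marwick, 23–10.
Marwick–Holwick: Holwick 19–14.
Fairlea vs Kelston: 7+5+3+5 = 20 for Fairlea, 13 for Kelston — Fairlea by 20–13.
Fairlea vs Dunmore: Fairlea is ranked higher on 5+3+5+6+7 = 26 ballots, Dunmore on 7. Fairlea wins 26–7.
Fairlea vs Holwick: Fairlea preferred on 7+7 = 14 ballots; Holwick wins 19–14.
Kelston–Dunmore: Kelston 18–15.
Kelston vs Holwick: Kelston is ranked higher on 7 ballots, Holwick on 26. Holwick wins 26–7.
Dunmore vs Holwick: Holwick, 19–14.
Each city has at least one pairwise win (Penrith beats Marwick; Marwick beats Fairlea; Fairlea beats Kelston; Kelston beats Dunmore; Dunmore beats Penrith; Holwick beats Penrith) — no Condorcet loser.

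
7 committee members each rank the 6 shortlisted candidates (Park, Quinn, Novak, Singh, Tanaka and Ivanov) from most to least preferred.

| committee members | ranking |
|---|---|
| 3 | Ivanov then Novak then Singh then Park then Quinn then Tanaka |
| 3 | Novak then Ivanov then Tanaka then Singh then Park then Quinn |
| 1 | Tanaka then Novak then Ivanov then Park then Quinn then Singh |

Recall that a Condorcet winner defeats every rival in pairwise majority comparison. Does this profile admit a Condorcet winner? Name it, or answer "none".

Novak

Check each pair by majority over 7 ballots:
Park vs Quinn: Park wins 7–0.
Park vs Novak: Novak wins 7–0.
Park vs Singh: Singh wins 6–1.
Park vs Tanaka: 3 for Park, 4 for Tanaka — Tanaka by 4–3.
Park vs Ivanov: Park is ranked higher on 0 ballots, Ivanov on 7. Ivanov wins 7–0.
Quinn vs Novak: Quinn preferred on 0 ballots; Novak wins 7–0.
Quinn vs Singh: Singh wins 6–1.
Quinn vs Tanaka: 3 to 4, Tanaka.
Quinn vs Ivanov: 0 for Quinn, 7 for Ivanov — Ivanov by 7–0.
Novak vs Singh: Novak, 7–0.
Novak vs Tanaka: Novak is ranked higher on 3+3 = 6 ballots, Tanaka on 1. Novak wins 6–1.
Novak vs Ivanov: 3+1 = 4 for Novak, 3 for Ivanov — Novak by 4–3.
Singh vs Tanaka: Tanaka wins 4–3.
Singh vs Ivanov: Ivanov, 7–0.
Tanaka vs Ivanov: 1 to 6, Ivanov.
Novak defeats every rival head-to-head and is the Condorcet winner.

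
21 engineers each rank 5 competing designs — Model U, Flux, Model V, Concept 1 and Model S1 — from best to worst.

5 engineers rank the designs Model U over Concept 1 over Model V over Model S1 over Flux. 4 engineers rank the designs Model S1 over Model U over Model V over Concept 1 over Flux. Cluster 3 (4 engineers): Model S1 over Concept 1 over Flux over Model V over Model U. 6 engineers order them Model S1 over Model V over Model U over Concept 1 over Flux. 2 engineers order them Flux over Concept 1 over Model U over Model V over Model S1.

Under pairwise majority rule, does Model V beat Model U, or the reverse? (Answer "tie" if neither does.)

Model U

Ballots ranking Model V above Model U: 4 + 6 = 10.
Ballots ranking Model U above Model V: 21 − 10 = 11.
Model U wins the head-to-head 11–10.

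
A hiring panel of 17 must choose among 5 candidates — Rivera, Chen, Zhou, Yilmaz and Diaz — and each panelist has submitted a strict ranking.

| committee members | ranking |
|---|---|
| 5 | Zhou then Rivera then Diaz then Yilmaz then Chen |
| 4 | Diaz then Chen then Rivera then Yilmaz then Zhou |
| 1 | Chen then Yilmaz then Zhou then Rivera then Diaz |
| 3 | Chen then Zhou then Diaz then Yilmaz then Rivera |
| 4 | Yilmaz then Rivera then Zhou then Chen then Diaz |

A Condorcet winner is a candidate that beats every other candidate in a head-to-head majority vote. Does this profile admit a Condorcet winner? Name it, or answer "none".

none

Pairwise majorities:
Rivera–Chen: Rivera 9–8.
Rivera vs Zhou: 4+4 = 8 for Rivera, 9 for Zhou — Zhou by 9–8.
Rivera vs Yilmaz: 5+4 = 9 for Rivera, 8 for Yilmaz — Rivera by 9–8.
Rivera vs Diaz: Rivera is ranked higher on 5+1+4 = 10 ballots, Diaz on 7. Rivera wins 10–7.
Chen vs Zhou: Chen is ranked higher on 4+1+3 = 8 ballots, Zhou on 9. Zhou wins 9–8.
Chen vs Yilmaz: Yilmaz wins 9–8.
Chen vs Diaz: Chen is ranked higher on 1+3+4 = 8 ballots, Diaz on 9. Diaz wins 9–8.
Zhou–Yilmaz: Yilmaz 9–8.
Zhou vs Diaz: 5+1+3+4 = 13 for Zhou, 4 for Diaz — Zhou by 13–4.
Yilmaz–Diaz: Diaz 12–5.
Every candidate loses at least once (Rivera loses to Zhou; Chen loses to Rivera; Zhou loses to Yilmaz; Yilmaz loses to Rivera; Diaz loses to Rivera). The majority relation contains the cycle Rivera → Yilmaz → Zhou → Rivera, so there is no Condorcet winner.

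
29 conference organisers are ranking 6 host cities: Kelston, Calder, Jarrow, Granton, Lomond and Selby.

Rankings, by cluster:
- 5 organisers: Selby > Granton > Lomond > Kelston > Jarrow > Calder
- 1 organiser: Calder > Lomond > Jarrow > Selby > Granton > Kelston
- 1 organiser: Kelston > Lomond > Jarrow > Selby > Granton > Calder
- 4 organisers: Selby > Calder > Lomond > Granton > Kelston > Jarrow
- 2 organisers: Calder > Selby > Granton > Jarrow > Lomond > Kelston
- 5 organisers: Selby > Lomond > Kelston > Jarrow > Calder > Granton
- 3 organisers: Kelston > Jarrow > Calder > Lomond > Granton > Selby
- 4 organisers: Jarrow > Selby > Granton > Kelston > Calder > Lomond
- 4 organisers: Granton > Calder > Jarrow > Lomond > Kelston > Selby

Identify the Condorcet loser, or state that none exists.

Head-to-head results (29 organisers):
Kelston vs Calder: Kelston is ranked higher on 5+1+5+3+4 = 18 ballots, Calder on 11. Kelston wins 18–11.
Kelston vs Jarrow: Kelston preferred on 5+1+4+5+3 = 18 ballots; Kelston wins 18–11.
Kelston vs Granton: 9 to 20, Granton.
Kelston–Lomond: Lomond 21–8.
Kelston vs Selby: Selby, 21–8.
Calder vs Jarrow: 11 to 18, Jarrow.
Calder–Granton: Calder 15–14.
Calder vs Lomond: Calder wins 18–11.
Calder vs Selby: Selby wins 19–10.
Jarrow–Granton: Granton 15–14.
Jarrow vs Lomond: Jarrow preferred on 2+3+4+4 = 13 ballots; Lomond wins 16–13.
Jarrow vs Selby: Jarrow preferred on 1+1+3+4+4 = 13 ballots; Selby wins 16–13.
Granton vs Lomond: 15 to 14, Granton.
Granton vs Selby: Granton is ranked higher on 3+4 = 7 ballots, Selby on 22. Selby wins 22–7.
Lomond vs Selby: 1+1+3+4 = 9 for Lomond, 20 for Selby — Selby by 20–9.
Every city wins at least one matchup (Kelston beats Calder; Calder beats Granton; Jarrow beats Calder; Granton beats Kelston; Lomond beats Kelston; Selby beats Kelston), so there is no Condorcet loser.

none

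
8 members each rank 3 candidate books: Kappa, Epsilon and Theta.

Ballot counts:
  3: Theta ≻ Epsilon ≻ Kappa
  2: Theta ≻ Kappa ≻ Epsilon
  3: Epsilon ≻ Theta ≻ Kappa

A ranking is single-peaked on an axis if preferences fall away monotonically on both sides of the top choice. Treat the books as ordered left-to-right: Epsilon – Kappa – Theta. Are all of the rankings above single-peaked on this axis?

no

Axis positions: Epsilon=1, Kappa=2, Theta=3.
Bloc 1: ranking walks positions 3-1-2; Epsilon is ranked above Kappa even though Kappa lies between Epsilon and the peak Theta on the axis — preferences dip and rise again. Not single-peaked.
Bloc 2 (peak Theta at position 3): ranking walks positions 3-2-1, expanding outward from the peak — single-peaked.
Bloc 3: ranking walks positions 1-3-2; Theta is ranked above Kappa even though Kappa lies between Theta and the peak Epsilon on the axis — preferences dip and rise again. Not single-peaked.
Bloc 1 violates single-peakedness, so the profile is not single-peaked on this axis.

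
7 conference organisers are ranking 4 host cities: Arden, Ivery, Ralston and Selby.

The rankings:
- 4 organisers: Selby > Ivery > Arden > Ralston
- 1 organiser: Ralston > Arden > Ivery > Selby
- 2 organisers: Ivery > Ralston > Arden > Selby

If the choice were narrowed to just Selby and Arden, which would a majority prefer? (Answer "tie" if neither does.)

Selby

Ballots ranking Selby above Arden: 4.
Ballots ranking Arden above Selby: 7 − 4 = 3.
Selby wins the head-to-head 4–3.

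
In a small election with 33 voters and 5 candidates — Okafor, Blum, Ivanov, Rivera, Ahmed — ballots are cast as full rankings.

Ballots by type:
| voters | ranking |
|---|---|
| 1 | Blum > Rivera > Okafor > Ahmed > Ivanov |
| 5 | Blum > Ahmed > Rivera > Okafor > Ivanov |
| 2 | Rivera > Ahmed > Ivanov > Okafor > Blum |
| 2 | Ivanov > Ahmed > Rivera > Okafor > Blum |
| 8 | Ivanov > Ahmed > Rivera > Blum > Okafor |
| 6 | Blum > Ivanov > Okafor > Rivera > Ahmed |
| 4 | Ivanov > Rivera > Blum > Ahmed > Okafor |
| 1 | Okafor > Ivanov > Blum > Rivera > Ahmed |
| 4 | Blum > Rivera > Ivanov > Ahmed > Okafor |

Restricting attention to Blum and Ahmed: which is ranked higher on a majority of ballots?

Ballots ranking Blum above Ahmed: 1 + 5 + 6 + 4 + 1 + 4 = 21.
Ballots ranking Ahmed above Blum: 33 − 21 = 12.
Blum wins the head-to-head 21–12.

Blum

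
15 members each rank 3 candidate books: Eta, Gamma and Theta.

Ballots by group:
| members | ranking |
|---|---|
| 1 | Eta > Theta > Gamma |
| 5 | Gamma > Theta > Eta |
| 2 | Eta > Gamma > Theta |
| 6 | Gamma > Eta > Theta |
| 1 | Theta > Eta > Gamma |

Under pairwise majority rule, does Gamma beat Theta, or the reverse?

Ballots ranking Gamma above Theta: 5 + 2 + 6 = 13.
Ballots ranking Theta above Gamma: 15 − 13 = 2.
Gamma wins the head-to-head 13–2.

Gamma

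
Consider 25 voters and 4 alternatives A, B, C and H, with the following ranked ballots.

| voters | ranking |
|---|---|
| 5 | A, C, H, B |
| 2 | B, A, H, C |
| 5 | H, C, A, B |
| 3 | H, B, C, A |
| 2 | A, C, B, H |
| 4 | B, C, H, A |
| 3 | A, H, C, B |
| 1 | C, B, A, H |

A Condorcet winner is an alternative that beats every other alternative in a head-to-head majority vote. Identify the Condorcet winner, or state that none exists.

none

Head-to-head results (25 voters):
A vs B: A preferred on 5+5+2+3 = 15 ballots; A wins 15–10.
A vs C: A preferred on 5+2+2+3 = 12 ballots; C wins 13–12.
A vs H: 13 to 12, A.
B vs C: 2+3+4 = 9 for B, 16 for C — C by 16–9.
B vs H: B is ranked higher on 2+2+4+1 = 9 ballots, H on 16. H wins 16–9.
C vs H: 5+2+4+1 = 12 for C, 13 for H — H by 13–12.
No alternative is unbeaten: A loses to C; B loses to A; C loses to H; H loses to A. In particular A beats H beats C beats A is a majority cycle — no Condorcet winner exists.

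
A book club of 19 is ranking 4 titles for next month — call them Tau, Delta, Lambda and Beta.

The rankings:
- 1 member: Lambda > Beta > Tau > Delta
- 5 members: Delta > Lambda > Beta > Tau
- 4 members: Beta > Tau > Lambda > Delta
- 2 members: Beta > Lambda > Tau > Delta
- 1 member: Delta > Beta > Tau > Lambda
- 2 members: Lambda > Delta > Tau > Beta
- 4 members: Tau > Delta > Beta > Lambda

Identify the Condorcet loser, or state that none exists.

Head-to-head results (19 members):
Tau vs Delta: Tau preferred on 1+4+2+4 = 11 ballots; Tau wins 11–8.
Tau vs Lambda: 4+1+4 = 9 for Tau, 10 for Lambda — Lambda by 10–9.
Tau vs Beta: Tau is ranked higher on 2+4 = 6 ballots, Beta on 13. Beta wins 13–6.
Delta vs Lambda: Delta preferred on 5+1+4 = 10 ballots; Delta wins 10–9.
Delta–Beta: Delta 12–7.
Lambda–Beta: Beta 11–8.
Each book has at least one pairwise win (Tau beats Delta; Delta beats Lambda; Lambda beats Tau; Beta beats Tau) — no Condorcet loser.

none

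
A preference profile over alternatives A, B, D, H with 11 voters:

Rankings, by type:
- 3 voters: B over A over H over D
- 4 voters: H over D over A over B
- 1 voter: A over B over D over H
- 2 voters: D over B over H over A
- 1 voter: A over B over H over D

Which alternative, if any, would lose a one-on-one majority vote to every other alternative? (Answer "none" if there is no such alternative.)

none

Pairwise majorities:
A vs B: 6 to 5, A.
A–D: D 6–5.
A–H: H 6–5.
B vs D: 5 to 6, D.
B–H: B 7–4.
D vs H: 3 to 8, H.
Every alternative wins at least one matchup (A beats B; B beats H; D beats A; H beats A), so there is no Condorcet loser.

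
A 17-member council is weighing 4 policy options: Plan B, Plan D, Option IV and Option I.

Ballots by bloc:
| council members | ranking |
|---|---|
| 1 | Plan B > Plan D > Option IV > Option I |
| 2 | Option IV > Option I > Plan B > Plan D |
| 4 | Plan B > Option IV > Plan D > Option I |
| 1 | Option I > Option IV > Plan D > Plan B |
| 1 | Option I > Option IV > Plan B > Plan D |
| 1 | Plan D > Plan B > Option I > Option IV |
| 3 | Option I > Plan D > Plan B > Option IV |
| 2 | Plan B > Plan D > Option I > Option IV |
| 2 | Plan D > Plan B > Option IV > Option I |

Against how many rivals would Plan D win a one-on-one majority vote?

Plan D against each rival (17 council members):
Plan D vs Plan B: Plan D preferred on 1+1+3+2 = 7 ballots; Plan B wins 10–7.
Plan D vs Option IV: Plan D is ranked higher on 1+1+3+2+2 = 9 ballots, Option IV on 8. Plan D wins 9–8.
Plan D vs Option I: Plan D is ranked higher on 1+4+1+2+2 = 10 ballots, Option I on 7. Plan D wins 10–7.
Plan D beats Option IV, Option I; loses to Plan B — 2 pairwise wins.

2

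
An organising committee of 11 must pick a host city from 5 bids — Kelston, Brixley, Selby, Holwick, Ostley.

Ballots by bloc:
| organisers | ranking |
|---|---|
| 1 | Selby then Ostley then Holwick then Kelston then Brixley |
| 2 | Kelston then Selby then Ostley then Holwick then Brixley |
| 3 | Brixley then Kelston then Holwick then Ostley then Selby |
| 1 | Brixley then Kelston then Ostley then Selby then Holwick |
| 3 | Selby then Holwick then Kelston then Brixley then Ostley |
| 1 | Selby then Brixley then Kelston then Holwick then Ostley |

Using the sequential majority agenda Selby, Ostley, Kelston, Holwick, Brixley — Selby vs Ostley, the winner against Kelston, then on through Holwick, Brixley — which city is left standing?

Round 1: Selby vs Ostley — 7–4, Selby advances.
Round 2: Selby vs Kelston — 5–6, Kelston advances.
Round 3: Kelston vs Holwick — 7–4, Kelston advances.
Round 4: Kelston vs Brixley — 6–5, Kelston advances.
The agenda winner is Kelston.

Kelston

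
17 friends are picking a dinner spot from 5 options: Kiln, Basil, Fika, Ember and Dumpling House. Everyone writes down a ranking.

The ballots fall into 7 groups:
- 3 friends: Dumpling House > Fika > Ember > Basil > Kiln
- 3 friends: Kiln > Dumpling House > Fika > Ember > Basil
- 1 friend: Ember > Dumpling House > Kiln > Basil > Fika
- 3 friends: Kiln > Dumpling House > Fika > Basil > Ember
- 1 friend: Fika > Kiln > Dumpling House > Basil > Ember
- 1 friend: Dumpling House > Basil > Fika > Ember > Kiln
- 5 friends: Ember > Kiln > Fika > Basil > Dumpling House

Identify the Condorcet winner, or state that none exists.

Head-to-head results (17 friends):
Kiln–Basil: Kiln 13–4.
Kiln vs Fika: Kiln wins 12–5.
Kiln–Ember: Ember 10–7.
Kiln vs Dumpling House: Kiln, 12–5.
Basil vs Fika: Fika, 15–2.
Basil vs Ember: Ember, 12–5.
Basil vs Dumpling House: Dumpling House, 12–5.
Fika–Ember: Fika 11–6.
Fika–Dumpling House: Dumpling House 11–6.
Ember vs Dumpling House: Dumpling House, 11–6.
No restaurant is unbeaten: Kiln loses to Ember; Basil loses to Kiln; Fika loses to Kiln; Ember loses to Fika; Dumpling House loses to Kiln. In particular Kiln beats Fika beats Ember beats Kiln is a majority cycle — no Condorcet winner exists.

none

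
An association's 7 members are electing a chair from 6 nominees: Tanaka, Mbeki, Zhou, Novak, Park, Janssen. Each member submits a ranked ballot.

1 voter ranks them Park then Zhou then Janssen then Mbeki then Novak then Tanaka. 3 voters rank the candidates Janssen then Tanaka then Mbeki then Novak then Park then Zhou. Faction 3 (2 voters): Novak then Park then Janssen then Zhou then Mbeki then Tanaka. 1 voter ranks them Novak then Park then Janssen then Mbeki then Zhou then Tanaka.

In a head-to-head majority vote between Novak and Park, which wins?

Novak

Ballots ranking Novak above Park: 3 + 2 + 1 = 6.
Ballots ranking Park above Novak: 7 − 6 = 1.
Novak wins the head-to-head 6–1.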